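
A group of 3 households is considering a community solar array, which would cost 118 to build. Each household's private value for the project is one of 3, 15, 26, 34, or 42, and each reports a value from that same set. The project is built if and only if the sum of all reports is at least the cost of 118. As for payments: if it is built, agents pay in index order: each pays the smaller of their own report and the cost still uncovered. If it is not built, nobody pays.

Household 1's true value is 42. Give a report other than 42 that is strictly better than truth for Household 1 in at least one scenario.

34

Suppose Household 2 reports 42 and Household 3 reports 42.
Report 42: project built, pays 42, utility 42 - 42 = 0.
Report 34: project built, pays 34, utility 42 - 34 = 8.
So reporting 34 beats truth here (8 > 0).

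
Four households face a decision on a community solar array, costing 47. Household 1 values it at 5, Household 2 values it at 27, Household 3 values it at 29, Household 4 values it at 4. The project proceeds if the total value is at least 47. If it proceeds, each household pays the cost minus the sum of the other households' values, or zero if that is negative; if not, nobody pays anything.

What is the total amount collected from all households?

20

Total value 65 ≥ cost 47, so it is built.
Household 1: others sum to 60; max(0, 47 - 60) = 0.
Household 2: others sum to 38; max(0, 47 - 38) = 9.
Household 3: others sum to 36; max(0, 47 - 36) = 11.
Household 4: others sum to 61; max(0, 47 - 61) = 0.
Total collected = 0 + 9 + 11 + 0 = 20.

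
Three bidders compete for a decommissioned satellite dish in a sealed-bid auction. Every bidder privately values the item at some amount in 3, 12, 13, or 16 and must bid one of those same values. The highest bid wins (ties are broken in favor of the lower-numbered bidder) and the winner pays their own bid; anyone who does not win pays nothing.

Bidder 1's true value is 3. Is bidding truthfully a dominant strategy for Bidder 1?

Check each profile of the others' bids and compare truth against every alternative bid.
Others bid (3, 3): truth gives 0, best alternative gives -9.
Others bid (3, 12): truth gives 0, best alternative gives -9.
Others bid (12, 3): truth gives 0, best alternative gives -9.
Others bid (12, 12): truth gives 0, best alternative gives -9.
Others bid (3, 13): truth gives 0, best alternative gives 0.
Others bid (3, 16): truth gives 0, best alternative gives 0.
(Remaining 10 profiles checked similarly; truth is weakly best in each.)
In every case the truthful bid is at least as good as any alternative, so it is a dominant strategy.

Yes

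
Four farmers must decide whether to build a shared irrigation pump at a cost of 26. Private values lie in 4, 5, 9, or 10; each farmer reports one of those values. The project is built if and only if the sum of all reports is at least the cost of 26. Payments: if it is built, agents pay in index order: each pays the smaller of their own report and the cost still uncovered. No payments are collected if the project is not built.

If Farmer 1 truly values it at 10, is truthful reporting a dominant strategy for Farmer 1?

Consider the case where Farmer 2 reports 4, Farmer 3 reports 4 and Farmer 4 reports 9.
Truthful report 10: project built, pays 10, utility 10 - 10 = 0.
Report 9 instead: project built, pays 9, utility 10 - 9 = 1.
Since 1 > 0, reporting 9 is strictly better here, so truthful reporting is not dominant.

No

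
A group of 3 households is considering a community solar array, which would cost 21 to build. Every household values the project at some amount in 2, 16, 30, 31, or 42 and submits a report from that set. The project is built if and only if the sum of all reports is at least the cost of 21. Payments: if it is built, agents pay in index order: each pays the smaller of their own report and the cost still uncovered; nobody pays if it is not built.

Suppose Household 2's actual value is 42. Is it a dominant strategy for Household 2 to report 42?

No

Consider the case where Household 1 reports 2 and Household 3 reports 16.
Truthful report 42: project built, pays 19, utility 42 - 19 = 23.
Report 16 instead: project built, pays 16, utility 42 - 16 = 26.
Since 26 > 23, reporting 16 is strictly better here, so truthful reporting is not dominant.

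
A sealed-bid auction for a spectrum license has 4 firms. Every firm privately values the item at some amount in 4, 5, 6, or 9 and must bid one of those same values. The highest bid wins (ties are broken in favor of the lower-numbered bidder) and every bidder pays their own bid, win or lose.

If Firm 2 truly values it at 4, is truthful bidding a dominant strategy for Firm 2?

No

Consider the case where Firm 1 bids 4, Firm 3 bids 4 and Firm 4 bids 4.
Truthful bid 4: loses but pays 4, utility -4.
Bid 5 instead: wins, pays 5, utility 4 - 5 = -1.
Since -1 > -4, bidding 5 is strictly better here, so truthful bidding is not dominant.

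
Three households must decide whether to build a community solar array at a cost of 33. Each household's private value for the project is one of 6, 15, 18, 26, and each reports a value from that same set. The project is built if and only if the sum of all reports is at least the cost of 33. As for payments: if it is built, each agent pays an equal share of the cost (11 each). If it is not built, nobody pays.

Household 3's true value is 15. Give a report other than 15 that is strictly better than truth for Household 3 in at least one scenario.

26

Suppose Household 1 reports 6 and Household 2 reports 6.
Report 15: project not built, utility 0.
Report 26: project built, pays 11, utility 15 - 11 = 4.
So reporting 26 beats truth here (4 > 0).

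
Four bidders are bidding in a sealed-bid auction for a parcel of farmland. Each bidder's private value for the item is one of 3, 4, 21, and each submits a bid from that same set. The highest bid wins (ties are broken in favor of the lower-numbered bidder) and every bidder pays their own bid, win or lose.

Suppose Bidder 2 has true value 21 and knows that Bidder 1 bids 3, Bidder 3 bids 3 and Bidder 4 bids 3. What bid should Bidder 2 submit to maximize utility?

Bid 3: loses but pays 3, utility -3.
Bid 4: wins, pays 4, utility 21 - 4 = 17.
Bid 21: wins, pays 21, utility 21 - 21 = 0.
The best choice is 4 with utility 17.

4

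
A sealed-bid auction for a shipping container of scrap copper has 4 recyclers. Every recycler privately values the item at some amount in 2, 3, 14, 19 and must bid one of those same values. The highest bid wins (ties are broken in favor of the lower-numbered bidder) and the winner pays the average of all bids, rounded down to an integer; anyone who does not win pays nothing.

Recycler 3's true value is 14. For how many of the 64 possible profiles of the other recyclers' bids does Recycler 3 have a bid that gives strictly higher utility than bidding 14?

24

Others bid (2, 2, 2): truth gives 9; bid 3 gives 12 > 9. Violating.
Others bid (2, 2, 3): truth gives 9; bid 3 gives 12 > 9. Violating.
Others bid (2, 2, 19): truth gives 0; bid 19 gives 4 > 0. Violating.
Others bid (2, 3, 19): truth gives 0; bid 19 gives 4 > 0. Violating.
Others bid (2, 2, 14): truth gives 6; no alternative beats it.
Others bid (2, 3, 2): truth gives 9; no alternative beats it.
(Checking all 64 profiles: 24 have a profitable deviation, 40 do not.)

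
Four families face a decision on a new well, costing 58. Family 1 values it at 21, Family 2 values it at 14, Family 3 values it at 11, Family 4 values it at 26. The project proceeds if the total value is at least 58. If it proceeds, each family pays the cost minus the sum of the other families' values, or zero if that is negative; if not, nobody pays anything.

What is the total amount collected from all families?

Total value 72 ≥ cost 58, so it is built.
Family 1: others sum to 51; max(0, 58 - 51) = 7.
Family 2: others sum to 58; max(0, 58 - 58) = 0.
Family 3: others sum to 61; max(0, 58 - 61) = 0.
Family 4: others sum to 46; max(0, 58 - 46) = 12.
Total collected = 7 + 0 + 0 + 12 = 19.

19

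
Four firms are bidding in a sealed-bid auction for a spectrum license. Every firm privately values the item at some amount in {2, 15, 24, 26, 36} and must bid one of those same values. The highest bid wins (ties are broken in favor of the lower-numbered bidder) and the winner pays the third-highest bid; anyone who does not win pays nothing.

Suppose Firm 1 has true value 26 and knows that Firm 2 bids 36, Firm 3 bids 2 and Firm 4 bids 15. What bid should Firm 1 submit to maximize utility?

36

Bid 2: loses, pays 0, utility 0.
Bid 15: loses, pays 0, utility 0.
Bid 24: loses, pays 0, utility 0.
Bid 26: loses, pays 0, utility 0.
Bid 36: wins, pays 15, utility 26 - 15 = 11.
The best choice is 36 with utility 11.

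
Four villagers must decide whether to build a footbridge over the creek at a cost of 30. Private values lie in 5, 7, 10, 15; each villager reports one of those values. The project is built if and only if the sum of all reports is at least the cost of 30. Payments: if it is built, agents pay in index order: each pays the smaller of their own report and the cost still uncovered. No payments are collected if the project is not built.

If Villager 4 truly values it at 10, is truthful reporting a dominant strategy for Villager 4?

Yes

Check each profile of the others' reports and compare truth against every alternative report.
Others report (5, 10, 15): truth gives 10, best alternative gives 10.
Others report (5, 15, 10): truth gives 10, best alternative gives 10.
Others report (5, 15, 15): truth gives 10, best alternative gives 10.
Others report (7, 10, 15): truth gives 10, best alternative gives 10.
Others report (7, 15, 10): truth gives 10, best alternative gives 10.
Others report (7, 15, 15): truth gives 10, best alternative gives 10.
(Remaining 58 profiles checked similarly; truth is weakly best in each.)
In every case the truthful report is at least as good as any alternative, so it is a dominant strategy.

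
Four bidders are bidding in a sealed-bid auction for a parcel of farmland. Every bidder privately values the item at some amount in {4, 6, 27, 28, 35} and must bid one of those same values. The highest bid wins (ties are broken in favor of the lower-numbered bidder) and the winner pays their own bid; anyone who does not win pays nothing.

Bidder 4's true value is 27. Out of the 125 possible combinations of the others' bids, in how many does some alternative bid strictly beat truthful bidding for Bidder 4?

Others bid (4, 4, 4): truth gives 0; bid 6 gives 21 > 0. Violating.
Others bid (4, 4, 6): truth gives 0; no alternative beats it.
Others bid (4, 4, 27): truth gives 0; no alternative beats it.
(Checking all 125 profiles: 1 has a profitable deviation, 124 do not.)

1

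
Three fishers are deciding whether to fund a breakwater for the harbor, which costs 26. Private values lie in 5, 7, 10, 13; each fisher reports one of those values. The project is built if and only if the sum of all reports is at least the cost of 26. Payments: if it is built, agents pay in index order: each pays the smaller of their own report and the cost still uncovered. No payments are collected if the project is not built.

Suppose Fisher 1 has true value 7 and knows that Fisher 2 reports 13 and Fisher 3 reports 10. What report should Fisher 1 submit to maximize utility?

5

Report 5: project built, pays 5, utility 7 - 5 = 2.
Report 7: project built, pays 7, utility 7 - 7 = 0.
Report 10: project built, pays 10, utility 7 - 10 = -3.
Report 13: project built, pays 13, utility 7 - 13 = -6.
The best choice is 5 with utility 2.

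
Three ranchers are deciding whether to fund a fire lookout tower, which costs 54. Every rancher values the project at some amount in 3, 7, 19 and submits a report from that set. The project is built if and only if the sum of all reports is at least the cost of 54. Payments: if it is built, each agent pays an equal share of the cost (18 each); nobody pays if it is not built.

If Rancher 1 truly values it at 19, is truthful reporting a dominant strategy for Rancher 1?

Check each profile of the others' reports and compare truth against every alternative report.
Others report (19, 19): truth gives 1, best alternative gives 0.
Others report (3, 3): truth gives 0, best alternative gives 0.
Others report (3, 7): truth gives 0, best alternative gives 0.
Others report (3, 19): truth gives 0, best alternative gives 0.
Others report (7, 3): truth gives 0, best alternative gives 0.
Others report (7, 7): truth gives 0, best alternative gives 0.
(Remaining 3 profiles checked similarly; truth is weakly best in each.)
In every case the truthful report is at least as good as any alternative, so it is a dominant strategy.

Yes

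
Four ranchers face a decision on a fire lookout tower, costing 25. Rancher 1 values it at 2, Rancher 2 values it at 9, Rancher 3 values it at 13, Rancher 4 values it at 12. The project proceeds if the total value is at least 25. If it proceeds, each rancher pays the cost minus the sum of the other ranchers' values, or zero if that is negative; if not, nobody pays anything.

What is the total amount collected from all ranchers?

Total value 36 ≥ cost 25, so it is built.
Rancher 1: others sum to 34; max(0, 25 - 34) = 0.
Rancher 2: others sum to 27; max(0, 25 - 27) = 0.
Rancher 3: others sum to 23; max(0, 25 - 23) = 2.
Rancher 4: others sum to 24; max(0, 25 - 24) = 1.
Total collected = 0 + 0 + 2 + 1 = 3.

3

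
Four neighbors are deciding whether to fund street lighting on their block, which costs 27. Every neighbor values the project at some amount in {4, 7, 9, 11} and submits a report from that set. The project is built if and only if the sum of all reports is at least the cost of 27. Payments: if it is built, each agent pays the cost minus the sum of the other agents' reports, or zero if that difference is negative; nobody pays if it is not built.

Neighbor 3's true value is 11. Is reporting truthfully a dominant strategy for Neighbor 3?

Check each profile of the others' reports and compare truth against every alternative report.
Others report (4, 4, 9): truth gives 1, best alternative gives 0.
Others report (4, 9, 4): truth gives 1, best alternative gives 0.
Others report (9, 4, 4): truth gives 1, best alternative gives 0.
Others report (7, 9, 11): truth gives 11, best alternative gives 11.
Others report (7, 11, 9): truth gives 11, best alternative gives 11.
Others report (7, 11, 11): truth gives 11, best alternative gives 11.
(Remaining 58 profiles checked similarly; truth is weakly best in each.)
In every case the truthful report is at least as good as any alternative, so it is a dominant strategy.

Yes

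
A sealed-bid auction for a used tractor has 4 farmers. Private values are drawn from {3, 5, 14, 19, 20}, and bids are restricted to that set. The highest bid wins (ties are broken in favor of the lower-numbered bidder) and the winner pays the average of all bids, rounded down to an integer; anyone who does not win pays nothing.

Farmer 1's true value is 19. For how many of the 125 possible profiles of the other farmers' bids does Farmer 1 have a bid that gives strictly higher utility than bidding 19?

81

Others bid (3, 3, 3): truth gives 12; bid 3 gives 16 > 12. Violating.
Others bid (3, 3, 5): truth gives 12; bid 5 gives 15 > 12. Violating.
Others bid (3, 3, 14): truth gives 10; bid 14 gives 11 > 10. Violating.
Others bid (3, 3, 20): truth gives 0; bid 20 gives 8 > 0. Violating.
Others bid (3, 3, 19): truth gives 8; no alternative beats it.
Others bid (3, 5, 19): truth gives 8; no alternative beats it.
(Checking all 125 profiles: 81 have a profitable deviation, 44 do not.)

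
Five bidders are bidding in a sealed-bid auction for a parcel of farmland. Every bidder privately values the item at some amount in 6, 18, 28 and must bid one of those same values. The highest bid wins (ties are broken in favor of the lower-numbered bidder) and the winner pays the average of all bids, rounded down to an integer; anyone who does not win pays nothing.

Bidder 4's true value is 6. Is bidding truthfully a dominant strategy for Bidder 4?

Check each profile of the others' bids and compare truth against every alternative bid.
Others bid (6, 6, 6, 18): truth gives 0, best alternative gives -4.
Others bid (6, 6, 6, 6): truth gives 0, best alternative gives -2.
Others bid (6, 6, 6, 28): truth gives 0, best alternative gives 0.
Others bid (6, 6, 18, 6): truth gives 0, best alternative gives 0.
Others bid (6, 6, 18, 18): truth gives 0, best alternative gives 0.
Others bid (6, 6, 18, 28): truth gives 0, best alternative gives 0.
(Remaining 75 profiles checked similarly; truth is weakly best in each.)
In every case the truthful bid is at least as good as any alternative, so it is a dominant strategy.

Yes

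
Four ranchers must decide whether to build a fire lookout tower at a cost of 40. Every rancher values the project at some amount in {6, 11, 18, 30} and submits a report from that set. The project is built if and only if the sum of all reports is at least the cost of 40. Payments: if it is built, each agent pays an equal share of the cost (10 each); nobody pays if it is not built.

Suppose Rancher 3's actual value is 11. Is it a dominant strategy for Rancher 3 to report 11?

Consider the case where Rancher 1 reports 6, Rancher 2 reports 6 and Rancher 4 reports 6.
Truthful report 11: project not built, utility 0.
Report 30 instead: project built, pays 10, utility 11 - 10 = 1.
Since 1 > 0, reporting 30 is strictly better here, so truthful reporting is not dominant.

No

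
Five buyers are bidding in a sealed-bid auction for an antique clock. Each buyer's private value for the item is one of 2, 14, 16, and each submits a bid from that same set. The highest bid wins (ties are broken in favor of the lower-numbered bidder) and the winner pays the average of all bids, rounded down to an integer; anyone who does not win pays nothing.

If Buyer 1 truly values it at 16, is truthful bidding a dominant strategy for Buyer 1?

No

Consider the case where Buyer 2 bids 2, Buyer 3 bids 2, Buyer 4 bids 2 and Buyer 5 bids 2.
Truthful bid 16: wins, pays 4, utility 16 - 4 = 12.
Bid 2 instead: wins, pays 2, utility 16 - 2 = 14.
Since 14 > 12, bidding 2 is strictly better here, so truthful bidding is not dominant.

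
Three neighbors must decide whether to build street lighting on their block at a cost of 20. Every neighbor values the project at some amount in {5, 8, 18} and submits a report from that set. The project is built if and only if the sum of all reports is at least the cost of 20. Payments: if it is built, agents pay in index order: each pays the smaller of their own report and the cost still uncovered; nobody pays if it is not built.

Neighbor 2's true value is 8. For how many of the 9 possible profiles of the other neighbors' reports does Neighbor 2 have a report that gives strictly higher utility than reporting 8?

3

Others report (5, 18): truth gives 0; report 5 gives 3 > 0. Violating.
Others report (8, 8): truth gives 0; report 5 gives 3 > 0. Violating.
Others report (8, 18): truth gives 0; report 5 gives 3 > 0. Violating.
Others report (5, 5): truth gives 0; no alternative beats it.
Others report (5, 8): truth gives 0; no alternative beats it.
(Checking all 9 profiles: 3 have a profitable deviation, 6 do not.)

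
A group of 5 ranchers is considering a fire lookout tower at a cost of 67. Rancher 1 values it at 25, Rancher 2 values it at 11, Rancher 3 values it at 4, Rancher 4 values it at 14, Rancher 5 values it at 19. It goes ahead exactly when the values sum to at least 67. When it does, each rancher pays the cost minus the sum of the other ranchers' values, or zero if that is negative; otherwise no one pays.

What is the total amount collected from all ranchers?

45

Total value 73 ≥ cost 67, so it is built.
Rancher 1: others sum to 48; max(0, 67 - 48) = 19.
Rancher 2: others sum to 62; max(0, 67 - 62) = 5.
Rancher 3: others sum to 69; max(0, 67 - 69) = 0.
Rancher 4: others sum to 59; max(0, 67 - 59) = 8.
Rancher 5: others sum to 54; max(0, 67 - 54) = 13.
Total collected = 19 + 5 + 0 + 8 + 13 = 45.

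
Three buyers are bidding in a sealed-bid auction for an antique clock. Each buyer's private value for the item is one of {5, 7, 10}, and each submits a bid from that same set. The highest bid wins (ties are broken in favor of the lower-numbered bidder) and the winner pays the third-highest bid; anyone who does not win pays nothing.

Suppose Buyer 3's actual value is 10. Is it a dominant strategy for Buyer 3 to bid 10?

Check each profile of the others' bids and compare truth against every alternative bid.
Others bid (5, 7): truth gives 5, best alternative gives 0.
Others bid (7, 5): truth gives 5, best alternative gives 0.
Others bid (7, 7): truth gives 3, best alternative gives 0.
Others bid (5, 5): truth gives 5, best alternative gives 5.
Others bid (5, 10): truth gives 0, best alternative gives 0.
Others bid (7, 10): truth gives 0, best alternative gives 0.
(Remaining 3 profiles checked similarly; truth is weakly best in each.)
In every case the truthful bid is at least as good as any alternative, so it is a dominant strategy.

Yes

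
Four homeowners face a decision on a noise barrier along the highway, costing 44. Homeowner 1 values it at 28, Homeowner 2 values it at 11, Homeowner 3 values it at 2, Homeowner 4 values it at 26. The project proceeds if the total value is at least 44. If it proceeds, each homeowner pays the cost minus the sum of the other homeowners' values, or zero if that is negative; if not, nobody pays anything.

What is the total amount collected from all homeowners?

8

Total value 67 ≥ cost 44, so it is built.
Homeowner 1: others sum to 39; max(0, 44 - 39) = 5.
Homeowner 2: others sum to 56; max(0, 44 - 56) = 0.
Homeowner 3: others sum to 65; max(0, 44 - 65) = 0.
Homeowner 4: others sum to 41; max(0, 44 - 41) = 3.
Total collected = 5 + 0 + 0 + 3 = 8.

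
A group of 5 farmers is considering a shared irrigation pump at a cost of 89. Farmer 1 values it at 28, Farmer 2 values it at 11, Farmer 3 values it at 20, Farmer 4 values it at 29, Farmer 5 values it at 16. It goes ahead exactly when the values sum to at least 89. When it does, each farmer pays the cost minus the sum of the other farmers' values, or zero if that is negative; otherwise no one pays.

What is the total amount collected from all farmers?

33

Total value 104 ≥ cost 89, so it is built.
Farmer 1: others sum to 76; max(0, 89 - 76) = 13.
Farmer 2: others sum to 93; max(0, 89 - 93) = 0.
Farmer 3: others sum to 84; max(0, 89 - 84) = 5.
Farmer 4: others sum to 75; max(0, 89 - 75) = 14.
Farmer 5: others sum to 88; max(0, 89 - 88) = 1.
Total collected = 13 + 0 + 5 + 14 + 1 = 33.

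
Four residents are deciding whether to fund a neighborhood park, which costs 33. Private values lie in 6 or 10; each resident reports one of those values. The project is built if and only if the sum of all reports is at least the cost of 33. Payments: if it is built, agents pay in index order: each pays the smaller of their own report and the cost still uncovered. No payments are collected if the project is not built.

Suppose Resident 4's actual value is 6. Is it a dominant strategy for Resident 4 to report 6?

Check each profile of the others' reports and compare truth against every alternative report.
Others report (6, 10, 10): truth gives 0, best alternative gives -1.
Others report (10, 6, 10): truth gives 0, best alternative gives -1.
Others report (10, 10, 6): truth gives 0, best alternative gives -1.
Others report (10, 10, 10): truth gives 3, best alternative gives 3.
Others report (6, 6, 6): truth gives 0, best alternative gives 0.
Others report (6, 6, 10): truth gives 0, best alternative gives 0.
(Remaining 2 profiles checked similarly; truth is weakly best in each.)
In every case the truthful report is at least as good as any alternative, so it is a dominant strategy.

Yes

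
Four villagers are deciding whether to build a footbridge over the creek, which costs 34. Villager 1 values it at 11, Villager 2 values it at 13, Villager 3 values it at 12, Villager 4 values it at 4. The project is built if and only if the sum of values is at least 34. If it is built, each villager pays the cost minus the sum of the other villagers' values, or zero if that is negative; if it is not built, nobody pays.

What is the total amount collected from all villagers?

Total value 40 ≥ cost 34, so it is built.
Villager 1: others sum to 29; max(0, 34 - 29) = 5.
Villager 2: others sum to 27; max(0, 34 - 27) = 7.
Villager 3: others sum to 28; max(0, 34 - 28) = 6.
Villager 4: others sum to 36; max(0, 34 - 36) = 0.
Total collected = 5 + 7 + 6 + 0 = 18.

18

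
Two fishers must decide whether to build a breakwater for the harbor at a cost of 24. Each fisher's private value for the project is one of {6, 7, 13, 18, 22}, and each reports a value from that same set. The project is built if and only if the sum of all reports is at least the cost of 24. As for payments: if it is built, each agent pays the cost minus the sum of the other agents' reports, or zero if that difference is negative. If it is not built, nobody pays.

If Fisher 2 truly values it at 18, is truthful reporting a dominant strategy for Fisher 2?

Check each profile of the others' reports and compare truth against every alternative report.
Others report (22): truth gives 16, best alternative gives 16.
Others report (18): truth gives 12, best alternative gives 12.
Others report (13): truth gives 7, best alternative gives 7.
Others report (7): truth gives 1, best alternative gives 1.
Others report (6): truth gives 0, best alternative gives 0.
In every case the truthful report is at least as good as any alternative, so it is a dominant strategy.

Yes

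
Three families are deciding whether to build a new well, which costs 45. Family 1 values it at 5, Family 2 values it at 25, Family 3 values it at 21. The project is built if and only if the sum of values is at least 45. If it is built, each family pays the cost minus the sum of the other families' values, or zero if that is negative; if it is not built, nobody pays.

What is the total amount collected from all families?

Total value 51 ≥ cost 45, so it is built.
Family 1: others sum to 46; max(0, 45 - 46) = 0.
Family 2: others sum to 26; max(0, 45 - 26) = 19.
Family 3: others sum to 30; max(0, 45 - 30) = 15.
Total collected = 0 + 19 + 15 = 34.

34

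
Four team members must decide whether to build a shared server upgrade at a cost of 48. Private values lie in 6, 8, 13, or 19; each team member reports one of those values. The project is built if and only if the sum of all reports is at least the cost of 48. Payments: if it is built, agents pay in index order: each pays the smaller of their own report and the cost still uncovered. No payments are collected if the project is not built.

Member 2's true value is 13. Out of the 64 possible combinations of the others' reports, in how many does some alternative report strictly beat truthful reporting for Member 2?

Others report (6, 19, 19): truth gives 0; report 6 gives 7 > 0. Violating.
Others report (8, 13, 19): truth gives 0; report 8 gives 5 > 0. Violating.
Others report (8, 19, 13): truth gives 0; report 8 gives 5 > 0. Violating.
Others report (8, 19, 19): truth gives 0; report 6 gives 7 > 0. Violating.
Others report (6, 6, 6): truth gives 0; no alternative beats it.
Others report (6, 6, 8): truth gives 0; no alternative beats it.
(Checking all 64 profiles: 19 have a profitable deviation, 45 do not.)

19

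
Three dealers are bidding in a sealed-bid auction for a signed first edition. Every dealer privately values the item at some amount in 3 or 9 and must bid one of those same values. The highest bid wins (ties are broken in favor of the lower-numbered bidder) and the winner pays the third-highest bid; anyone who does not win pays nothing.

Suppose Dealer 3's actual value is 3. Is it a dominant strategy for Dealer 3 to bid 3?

Check each profile of the others' bids and compare truth against every alternative bid.
Others bid (3, 3): truth gives 0, best alternative gives 0.
Others bid (3, 9): truth gives 0, best alternative gives 0.
Others bid (9, 3): truth gives 0, best alternative gives 0.
Others bid (9, 9): truth gives 0, best alternative gives 0.
In every case the truthful bid is at least as good as any alternative, so it is a dominant strategy.

Yes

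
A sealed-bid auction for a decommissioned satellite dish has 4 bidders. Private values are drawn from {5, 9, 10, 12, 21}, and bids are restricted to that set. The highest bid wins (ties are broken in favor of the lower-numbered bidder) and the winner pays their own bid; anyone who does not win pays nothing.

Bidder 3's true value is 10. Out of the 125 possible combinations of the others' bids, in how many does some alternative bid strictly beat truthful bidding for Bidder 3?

2

Others bid (5, 5, 5): truth gives 0; bid 9 gives 1 > 0. Violating.
Others bid (5, 5, 9): truth gives 0; bid 9 gives 1 > 0. Violating.
Others bid (5, 5, 10): truth gives 0; no alternative beats it.
Others bid (5, 5, 12): truth gives 0; no alternative beats it.
(Checking all 125 profiles: 2 have a profitable deviation, 123 do not.)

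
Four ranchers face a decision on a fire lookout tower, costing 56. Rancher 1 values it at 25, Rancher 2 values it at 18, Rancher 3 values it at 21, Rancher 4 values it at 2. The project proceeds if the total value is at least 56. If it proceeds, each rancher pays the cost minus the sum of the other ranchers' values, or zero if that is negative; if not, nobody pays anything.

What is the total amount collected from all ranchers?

34

Total value 66 ≥ cost 56, so it is built.
Rancher 1: others sum to 41; max(0, 56 - 41) = 15.
Rancher 2: others sum to 48; max(0, 56 - 48) = 8.
Rancher 3: others sum to 45; max(0, 56 - 45) = 11.
Rancher 4: others sum to 64; max(0, 56 - 64) = 0.
Total collected = 15 + 8 + 11 + 0 = 34.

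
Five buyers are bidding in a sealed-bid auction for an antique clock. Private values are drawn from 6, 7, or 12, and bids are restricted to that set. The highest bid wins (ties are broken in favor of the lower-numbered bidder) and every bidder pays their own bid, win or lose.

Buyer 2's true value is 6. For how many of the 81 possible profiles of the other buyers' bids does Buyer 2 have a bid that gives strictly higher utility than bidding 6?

Others bid (6, 6, 6, 6): truth gives -6; bid 7 gives -1 > -6. Violating.
Others bid (6, 6, 6, 7): truth gives -6; bid 7 gives -1 > -6. Violating.
Others bid (6, 6, 7, 6): truth gives -6; bid 7 gives -1 > -6. Violating.
Others bid (6, 6, 7, 7): truth gives -6; bid 7 gives -1 > -6. Violating.
Others bid (6, 6, 6, 12): truth gives -6; no alternative beats it.
Others bid (6, 6, 7, 12): truth gives -6; no alternative beats it.
(Checking all 81 profiles: 8 have a profitable deviation, 73 do not.)

8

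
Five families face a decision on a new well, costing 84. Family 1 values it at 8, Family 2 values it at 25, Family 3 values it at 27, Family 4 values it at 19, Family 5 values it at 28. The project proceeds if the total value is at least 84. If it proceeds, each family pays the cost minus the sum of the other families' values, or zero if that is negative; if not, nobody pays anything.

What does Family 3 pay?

Total value 107 ≥ cost 84, so the project is built.
The other families' values sum to 80.
Cost minus that sum is 84 - 80 = 4.

4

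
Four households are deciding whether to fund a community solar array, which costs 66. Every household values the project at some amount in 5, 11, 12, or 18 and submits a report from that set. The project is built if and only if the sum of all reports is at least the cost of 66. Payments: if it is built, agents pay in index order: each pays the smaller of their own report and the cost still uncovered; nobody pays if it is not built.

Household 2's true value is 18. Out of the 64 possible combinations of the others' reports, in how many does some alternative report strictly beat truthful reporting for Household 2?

1

Others report (18, 18, 18): truth gives 0; report 12 gives 6 > 0. Violating.
Others report (5, 5, 5): truth gives 0; no alternative beats it.
Others report (5, 5, 11): truth gives 0; no alternative beats it.
(Checking all 64 profiles: 1 has a profitable deviation, 63 do not.)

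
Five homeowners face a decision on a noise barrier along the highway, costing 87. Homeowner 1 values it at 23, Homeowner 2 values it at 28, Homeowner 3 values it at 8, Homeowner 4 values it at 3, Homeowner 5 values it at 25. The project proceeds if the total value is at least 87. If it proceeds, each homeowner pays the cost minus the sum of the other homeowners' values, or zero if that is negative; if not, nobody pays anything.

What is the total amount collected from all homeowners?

Total value 87 ≥ cost 87, so it is built.
Homeowner 1: others sum to 64; max(0, 87 - 64) = 23.
Homeowner 2: others sum to 59; max(0, 87 - 59) = 28.
Homeowner 3: others sum to 79; max(0, 87 - 79) = 8.
Homeowner 4: others sum to 84; max(0, 87 - 84) = 3.
Homeowner 5: others sum to 62; max(0, 87 - 62) = 25.
Total collected = 23 + 28 + 8 + 3 + 25 = 87.

87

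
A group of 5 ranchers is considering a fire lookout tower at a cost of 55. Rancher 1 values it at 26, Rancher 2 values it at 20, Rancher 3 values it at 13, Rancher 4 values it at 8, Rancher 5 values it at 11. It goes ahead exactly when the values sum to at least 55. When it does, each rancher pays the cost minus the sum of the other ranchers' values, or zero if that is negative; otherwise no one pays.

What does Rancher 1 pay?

Total value 78 ≥ cost 55, so the project is built.
The other ranchers' values sum to 52.
Cost minus that sum is 55 - 52 = 3.

3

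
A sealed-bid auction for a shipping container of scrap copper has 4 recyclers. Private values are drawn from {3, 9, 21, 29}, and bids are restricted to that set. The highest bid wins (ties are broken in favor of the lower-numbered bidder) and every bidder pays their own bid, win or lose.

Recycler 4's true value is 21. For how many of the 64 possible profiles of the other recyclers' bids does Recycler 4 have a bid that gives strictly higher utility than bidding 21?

57

Others bid (3, 3, 3): truth gives 0; bid 9 gives 12 > 0. Violating.
Others bid (3, 3, 21): truth gives -21; bid 3 gives -3 > -21. Violating.
Others bid (3, 3, 29): truth gives -21; bid 3 gives -3 > -21. Violating.
Others bid (3, 9, 21): truth gives -21; bid 3 gives -3 > -21. Violating.
Others bid (3, 3, 9): truth gives 0; no alternative beats it.
Others bid (3, 9, 3): truth gives 0; no alternative beats it.
(Checking all 64 profiles: 57 have a profitable deviation, 7 do not.)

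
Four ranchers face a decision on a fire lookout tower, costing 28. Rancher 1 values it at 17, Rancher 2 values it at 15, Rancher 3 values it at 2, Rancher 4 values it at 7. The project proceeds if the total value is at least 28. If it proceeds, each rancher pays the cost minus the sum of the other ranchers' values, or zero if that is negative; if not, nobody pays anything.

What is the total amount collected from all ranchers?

Total value 41 ≥ cost 28, so it is built.
Rancher 1: others sum to 24; max(0, 28 - 24) = 4.
Rancher 2: others sum to 26; max(0, 28 - 26) = 2.
Rancher 3: others sum to 39; max(0, 28 - 39) = 0.
Rancher 4: others sum to 34; max(0, 28 - 34) = 0.
Total collected = 4 + 2 + 0 + 0 = 6.

6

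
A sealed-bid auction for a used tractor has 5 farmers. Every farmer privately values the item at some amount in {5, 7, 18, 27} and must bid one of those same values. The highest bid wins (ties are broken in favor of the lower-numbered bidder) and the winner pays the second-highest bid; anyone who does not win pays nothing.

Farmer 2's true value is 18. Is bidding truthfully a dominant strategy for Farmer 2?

Check each profile of the others' bids and compare truth against every alternative bid.
Others bid (5, 5, 5, 5): truth gives 13, best alternative gives 13.
Others bid (5, 5, 5, 7): truth gives 11, best alternative gives 11.
Others bid (5, 5, 7, 5): truth gives 11, best alternative gives 11.
Others bid (5, 5, 7, 7): truth gives 11, best alternative gives 11.
Others bid (5, 7, 5, 5): truth gives 11, best alternative gives 11.
Others bid (5, 7, 5, 7): truth gives 11, best alternative gives 11.
(Remaining 250 profiles checked similarly; truth is weakly best in each.)
In every case the truthful bid is at least as good as any alternative, so it is a dominant strategy.

Yes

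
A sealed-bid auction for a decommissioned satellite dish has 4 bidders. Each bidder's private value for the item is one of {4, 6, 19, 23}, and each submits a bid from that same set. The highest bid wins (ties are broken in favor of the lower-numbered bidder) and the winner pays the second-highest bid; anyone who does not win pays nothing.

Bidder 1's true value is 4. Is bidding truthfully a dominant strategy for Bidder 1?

Yes

Check each profile of the others' bids and compare truth against every alternative bid.
Others bid (4, 4, 6): truth gives 0, best alternative gives -2.
Others bid (4, 6, 4): truth gives 0, best alternative gives -2.
Others bid (4, 6, 6): truth gives 0, best alternative gives -2.
Others bid (6, 4, 4): truth gives 0, best alternative gives -2.
Others bid (6, 4, 6): truth gives 0, best alternative gives -2.
Others bid (6, 6, 4): truth gives 0, best alternative gives -2.
(Remaining 58 profiles checked similarly; truth is weakly best in each.)
In every case the truthful bid is at least as good as any alternative, so it is a dominant strategy.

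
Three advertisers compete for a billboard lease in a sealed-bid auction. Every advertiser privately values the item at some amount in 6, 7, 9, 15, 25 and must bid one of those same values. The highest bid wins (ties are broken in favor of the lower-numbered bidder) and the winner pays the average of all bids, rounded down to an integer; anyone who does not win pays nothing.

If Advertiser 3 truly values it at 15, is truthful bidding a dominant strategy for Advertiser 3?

No

Consider the case where Advertiser 1 bids 6 and Advertiser 2 bids 6.
Truthful bid 15: wins, pays 9, utility 15 - 9 = 6.
Bid 7 instead: wins, pays 6, utility 15 - 6 = 9.
Since 9 > 6, bidding 7 is strictly better here, so truthful bidding is not dominant.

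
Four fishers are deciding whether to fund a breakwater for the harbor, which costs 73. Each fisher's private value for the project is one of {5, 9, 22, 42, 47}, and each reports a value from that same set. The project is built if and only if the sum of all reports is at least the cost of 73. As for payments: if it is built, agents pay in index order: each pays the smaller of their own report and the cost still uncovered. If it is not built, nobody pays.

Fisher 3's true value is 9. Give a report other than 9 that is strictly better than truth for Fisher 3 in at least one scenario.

Suppose Fisher 1 reports 5, Fisher 2 reports 22 and Fisher 4 reports 42.
Report 9: project built, pays 9, utility 9 - 9 = 0.
Report 5: project built, pays 5, utility 9 - 5 = 4.
So reporting 5 beats truth here (4 > 0).

5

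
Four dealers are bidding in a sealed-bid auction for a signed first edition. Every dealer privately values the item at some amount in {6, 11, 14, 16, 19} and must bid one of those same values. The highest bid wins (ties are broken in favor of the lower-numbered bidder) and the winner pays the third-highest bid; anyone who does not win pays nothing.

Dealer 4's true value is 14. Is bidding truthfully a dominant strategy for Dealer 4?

Consider the case where Dealer 1 bids 6, Dealer 2 bids 6 and Dealer 3 bids 14.
Truthful bid 14: loses, pays 0, utility 0.
Bid 16 instead: wins, pays 6, utility 14 - 6 = 8.
Since 8 > 0, bidding 16 is strictly better here, so truthful bidding is not dominant.

No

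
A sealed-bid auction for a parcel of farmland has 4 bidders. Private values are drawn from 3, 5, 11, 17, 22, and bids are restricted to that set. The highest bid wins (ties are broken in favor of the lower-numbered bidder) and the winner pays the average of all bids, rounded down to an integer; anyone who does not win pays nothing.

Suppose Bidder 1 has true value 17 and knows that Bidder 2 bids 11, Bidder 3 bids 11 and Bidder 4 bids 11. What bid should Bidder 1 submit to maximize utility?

Bid 3: loses, pays 0, utility 0.
Bid 5: loses, pays 0, utility 0.
Bid 11: wins, pays 11, utility 17 - 11 = 6.
Bid 17: wins, pays 12, utility 17 - 12 = 5.
Bid 22: wins, pays 13, utility 17 - 13 = 4.
The best choice is 11 with utility 6.

11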